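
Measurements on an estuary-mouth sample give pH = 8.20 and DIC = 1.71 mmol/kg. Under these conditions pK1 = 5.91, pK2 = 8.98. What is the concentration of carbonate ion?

α₂ = 1 / (1 + [H⁺]/K2 + [H⁺]²/(K1K2)) = 1 / (1 + 10^+0.78 + 10^-1.51)
   = 1 / (1 + 6.0256 + 0.030903) = 1/7.0565 = 0.1417
[CO3²⁻] = α₂ × DIC = 0.1417 × 1.71 = 0.242 mmol/kg

[CO3²⁻] = 0.242 mmol/kg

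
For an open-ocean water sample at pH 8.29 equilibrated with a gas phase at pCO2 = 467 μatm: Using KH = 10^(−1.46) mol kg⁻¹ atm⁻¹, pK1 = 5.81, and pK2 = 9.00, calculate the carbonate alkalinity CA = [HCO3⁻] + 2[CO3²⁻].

[CO2*] = KH · pCO2 = 10^(−1.46) × 467×10^-6 = 1.619×10^-5 mol/kg
α₀ = 1/(1 + K1/[H⁺] + K1K2/[H⁺]²) = 1/(1 + 10^+2.48 + 10^+1.77) = 0.002763
DIC = [CO2*]/α₀ = 1.619×10^-5 / 0.002763 = 5.860 mmol/kg
CA = (α₁ + 2α₂)·DIC = (0.8345 + 2×0.1627) × 5.860 = 6.80 mmol/kg

CA = 6.80 mmol/kg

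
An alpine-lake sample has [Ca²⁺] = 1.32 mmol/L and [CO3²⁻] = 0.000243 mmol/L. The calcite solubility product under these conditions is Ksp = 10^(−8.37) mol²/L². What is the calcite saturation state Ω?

Ksp = 10^(−8.37) = 4.266×10^-9
Ω = [Ca²⁺][CO3²⁻]/Ksp = (1.32×10^-3)(0.000243×10^-3) / 4.266×10^-9 = 0.0752

Ω = 0.0752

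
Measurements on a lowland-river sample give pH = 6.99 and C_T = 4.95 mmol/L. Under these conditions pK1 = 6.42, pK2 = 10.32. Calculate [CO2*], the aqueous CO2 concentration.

α₀ = 1 / (1 + K1/[H⁺] + K1K2/[H⁺]²) = 1 / (1 + 10^+0.57 + 10^-2.76)
   = 1 / (1 + 3.7154 + 0.0017378) = 1/4.7171 = 0.2120
[CO2*] = α₀ × DIC = 0.2120 × 4.95 = 1.05 mmol/L

[CO2*] = 1.05 mmol/L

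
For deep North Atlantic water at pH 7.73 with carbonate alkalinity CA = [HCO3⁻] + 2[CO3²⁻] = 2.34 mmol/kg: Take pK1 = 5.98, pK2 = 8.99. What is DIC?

CA = [HCO3⁻] + 2[CO3²⁻] = (α₁ + 2α₂)·DIC
At pH 7.73: [H⁺]/K1 = 10^-1.75 = 0.017783, K2/[H⁺] = 10^-1.26 = 0.054954
α₁ = 1/(1 + 0.017783 + 0.054954) = 1/1.0727 = 0.9322; α₂ = α₁·K2/[H⁺] = 0.05123
α₁ + 2α₂ = 1.0347
DIC = CA / (α₁ + 2α₂) = 2.34 / 1.0347 = 2.26 mmol/kg

DIC = 2.26 mmol/kg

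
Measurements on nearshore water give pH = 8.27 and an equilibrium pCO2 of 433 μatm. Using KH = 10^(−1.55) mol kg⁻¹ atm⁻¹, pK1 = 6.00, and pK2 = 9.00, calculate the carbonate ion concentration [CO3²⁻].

[CO2*] = KH · pCO2 = 10^(−1.55) × 433×10^-6 = 1.220×10^-5 mol/kg
α₀ = 1/(1 + K1/[H⁺] + K1K2/[H⁺]²) = 1/(1 + 10^+2.27 + 10^+1.54) = 0.004507
DIC = [CO2*]/α₀ = 1.220×10^-5 / 0.004507 = 2.708 mmol/kg
[CO3²⁻] = α₂·DIC; α₂ = 0.1563, so [CO3²⁻] = 0.1563 × 2.708 = 0.423 mmol/kg

[CO3²⁻] = 0.423 mmol/kg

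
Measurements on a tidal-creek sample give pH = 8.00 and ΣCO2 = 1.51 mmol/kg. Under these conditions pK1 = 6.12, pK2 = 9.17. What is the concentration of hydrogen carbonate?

α₁ = 1 / (1 + [H⁺]/K1 + K2/[H⁺]) = 1 / (1 + 10^-1.88 + 10^-1.17)
   = 1 / (1 + 0.013183 + 0.067608) = 1/1.0808 = 0.9252
[HCO3⁻] = α₁ × DIC = 0.9252 × 1.51 = 1.40 mmol/kg

[HCO3⁻] = 1.40 mmol/kg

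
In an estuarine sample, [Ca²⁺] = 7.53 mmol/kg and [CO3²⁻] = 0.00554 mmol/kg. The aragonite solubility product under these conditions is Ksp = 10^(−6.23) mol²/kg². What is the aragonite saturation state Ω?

Ksp = 10^(−6.23) = 5.888×10^-7
Ω = [Ca²⁺][CO3²⁻]/Ksp = (7.53×10^-3)(0.00554×10^-3) / 5.888×10^-7 = 0.0708

Ω = 0.0708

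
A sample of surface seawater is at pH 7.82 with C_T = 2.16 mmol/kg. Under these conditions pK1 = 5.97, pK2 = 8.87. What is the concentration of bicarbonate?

[HCO3⁻] = 1.96 mmol/kg

α₁ = 1 / (1 + [H⁺]/K1 + K2/[H⁺]) = 1 / (1 + 10^-1.85 + 10^-1.05)
   = 1 / (1 + 0.014125 + 0.089125) = 1/1.1033 = 0.9064
[HCO3⁻] = α₁ × DIC = 0.9064 × 2.16 = 1.96 mmol/kg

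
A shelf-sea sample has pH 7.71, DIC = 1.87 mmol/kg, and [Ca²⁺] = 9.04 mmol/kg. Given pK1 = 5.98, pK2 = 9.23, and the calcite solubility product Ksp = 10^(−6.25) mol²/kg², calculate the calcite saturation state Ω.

Ω = 0.866

α₂ = 1 / (1 + [H⁺]/K2 + [H⁺]²/(K1K2)) = 1 / (1 + 10^+1.52 + 10^-0.21)
   = 1 / (1 + 33.113 + 0.61660) = 1/34.730 = 0.02879
[CO3²⁻] = α₂ × DIC = 0.02879 × 1.87 = 0.05384 mmol/kg
Ksp = 10^(−6.25) = 5.623×10^-7
Ω = [Ca²⁺][CO3²⁻]/Ksp = (9.04×10^-3)(5.384×10^-5) / 5.623×10^-7 = 0.866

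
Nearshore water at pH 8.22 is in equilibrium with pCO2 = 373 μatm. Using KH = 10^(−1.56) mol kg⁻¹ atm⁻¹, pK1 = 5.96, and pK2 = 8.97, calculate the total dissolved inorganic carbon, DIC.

[CO2*] = KH · pCO2 = 10^(−1.56) × 373×10^-6 = 1.027×10^-5 mol/kg
α₀ = 1/(1 + K1/[H⁺] + K1K2/[H⁺]²) = 1/(1 + 10^+2.26 + 10^+1.51) = 0.004644
DIC = [CO2*]/α₀ = 1.027×10^-5 / 0.004644 = 2.21 mmol/kg

DIC = 2.21 mmol/kg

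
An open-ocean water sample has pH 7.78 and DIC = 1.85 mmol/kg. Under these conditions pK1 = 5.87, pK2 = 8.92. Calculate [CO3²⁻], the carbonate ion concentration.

[CO3²⁻] = 0.124 mmol/kg

α₂ = 1 / (1 + [H⁺]/K2 + [H⁺]²/(K1K2)) = 1 / (1 + 10^+1.14 + 10^-0.77)
   = 1 / (1 + 13.804 + 0.16982) = 1/14.974 = 0.06678
[CO3²⁻] = α₂ × DIC = 0.06678 × 1.85 = 0.124 mmol/kg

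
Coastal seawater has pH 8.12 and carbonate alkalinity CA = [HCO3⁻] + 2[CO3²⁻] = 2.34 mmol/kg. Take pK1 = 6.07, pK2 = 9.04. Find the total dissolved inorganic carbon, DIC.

DIC = 2.13 mmol/kg

CA = [HCO3⁻] + 2[CO3²⁻] = (α₁ + 2α₂)·DIC
At pH 8.12: [H⁺]/K1 = 10^-2.05 = 0.0089125, K2/[H⁺] = 10^-0.92 = 0.12023
α₁ = 1/(1 + 0.0089125 + 0.12023) = 1/1.1291 = 0.8856; α₂ = α₁·K2/[H⁺] = 0.1065
α₁ + 2α₂ = 1.0986
DIC = CA / (α₁ + 2α₂) = 2.34 / 1.0986 = 2.13 mmol/kg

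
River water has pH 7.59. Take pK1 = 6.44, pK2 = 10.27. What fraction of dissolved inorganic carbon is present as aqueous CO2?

α₀ = 1 / (1 + K1/[H⁺] + K1K2/[H⁺]²) = 1 / (1 + 10^+1.15 + 10^-1.53)
   = 1 / (1 + 14.125 + 0.029512) = 1/15.155 = 0.06599

α₀ = 0.0660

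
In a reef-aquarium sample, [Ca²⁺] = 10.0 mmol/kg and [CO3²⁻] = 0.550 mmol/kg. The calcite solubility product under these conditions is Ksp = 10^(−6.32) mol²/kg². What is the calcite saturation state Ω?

Ω = 11.5

Ksp = 10^(−6.32) = 4.786×10^-7
Ω = [Ca²⁺][CO3²⁻]/Ksp = (10.0×10^-3)(0.550×10^-3) / 4.786×10^-7 = 11.5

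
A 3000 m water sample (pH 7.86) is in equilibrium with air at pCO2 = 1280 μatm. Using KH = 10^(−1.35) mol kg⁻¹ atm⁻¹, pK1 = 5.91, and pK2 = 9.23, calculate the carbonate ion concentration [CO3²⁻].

[CO3²⁻] = 0.217 mmol/kg

[CO2*] = KH · pCO2 = 10^(−1.35) × 1280×10^-6 = 5.718×10^-5 mol/kg
α₀ = 1/(1 + K1/[H⁺] + K1K2/[H⁺]²) = 1/(1 + 10^+1.95 + 10^+0.58) = 0.01065
DIC = [CO2*]/α₀ = 5.718×10^-5 / 0.01065 = 5.370 mmol/kg
[CO3²⁻] = α₂·DIC; α₂ = 0.04048, so [CO3²⁻] = 0.04048 × 5.370 = 0.217 mmol/kg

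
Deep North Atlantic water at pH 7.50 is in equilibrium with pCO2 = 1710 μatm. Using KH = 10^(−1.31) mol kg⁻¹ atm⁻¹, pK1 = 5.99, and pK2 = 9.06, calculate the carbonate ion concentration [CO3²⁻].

[CO2*] = KH · pCO2 = 10^(−1.31) × 1710×10^-6 = 8.375×10^-5 mol/kg
α₀ = 1/(1 + K1/[H⁺] + K1K2/[H⁺]²) = 1/(1 + 10^+1.51 + 10^-0.05) = 0.02920
DIC = [CO2*]/α₀ = 8.375×10^-5 / 0.02920 = 2.869 mmol/kg
[CO3²⁻] = α₂·DIC; α₂ = 0.02602, so [CO3²⁻] = 0.02602 × 2.869 = 0.0746 mmol/kg

[CO3²⁻] = 0.0746 mmol/kg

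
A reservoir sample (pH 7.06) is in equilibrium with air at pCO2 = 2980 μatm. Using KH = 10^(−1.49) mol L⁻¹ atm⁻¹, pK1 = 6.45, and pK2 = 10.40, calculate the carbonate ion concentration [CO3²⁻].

[CO2*] = KH · pCO2 = 10^(−1.49) × 2980×10^-6 = 9.643×10^-5 mol/L
α₀ = 1/(1 + K1/[H⁺] + K1K2/[H⁺]²) = 1/(1 + 10^+0.61 + 10^-2.73) = 0.1970
DIC = [CO2*]/α₀ = 9.643×10^-5 / 0.1970 = 0.4895 mmol/L
[CO3²⁻] = α₂·DIC; α₂ = 0.0003669, so [CO3²⁻] = 0.0003669 × 0.4895 = 0.000180 mmol/L = 0.180 μmol/L

[CO3²⁻] = 0.180 μmol/L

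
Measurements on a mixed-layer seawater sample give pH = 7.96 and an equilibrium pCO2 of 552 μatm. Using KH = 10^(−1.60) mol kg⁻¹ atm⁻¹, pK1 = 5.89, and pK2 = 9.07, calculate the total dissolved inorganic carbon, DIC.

DIC = 1.77 mmol/kg

[CO2*] = KH · pCO2 = 10^(−1.60) × 552×10^-6 = 1.387×10^-5 mol/kg
α₀ = 1/(1 + K1/[H⁺] + K1K2/[H⁺]²) = 1/(1 + 10^+2.07 + 10^+0.96) = 0.007836
DIC = [CO2*]/α₀ = 1.387×10^-5 / 0.007836 = 1.77 mmol/kg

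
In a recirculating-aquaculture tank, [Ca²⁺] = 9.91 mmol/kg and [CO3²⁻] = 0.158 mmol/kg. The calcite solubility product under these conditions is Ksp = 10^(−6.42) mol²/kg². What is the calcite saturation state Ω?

Ksp = 10^(−6.42) = 3.802×10^-7
Ω = [Ca²⁺][CO3²⁻]/Ksp = (9.91×10^-3)(0.158×10^-3) / 3.802×10^-7 = 4.12

Ω = 4.12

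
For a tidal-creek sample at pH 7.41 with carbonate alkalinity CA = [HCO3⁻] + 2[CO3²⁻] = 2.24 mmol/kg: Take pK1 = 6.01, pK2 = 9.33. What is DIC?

DIC = 2.30 mmol/kg

CA = [HCO3⁻] + 2[CO3²⁻] = (α₁ + 2α₂)·DIC
At pH 7.41: [H⁺]/K1 = 10^-1.40 = 0.039811, K2/[H⁺] = 10^-1.92 = 0.012023
α₁ = 1/(1 + 0.039811 + 0.012023) = 1/1.0518 = 0.9507; α₂ = α₁·K2/[H⁺] = 0.01143
α₁ + 2α₂ = 0.9736
DIC = CA / (α₁ + 2α₂) = 2.24 / 0.9736 = 2.30 mmol/kg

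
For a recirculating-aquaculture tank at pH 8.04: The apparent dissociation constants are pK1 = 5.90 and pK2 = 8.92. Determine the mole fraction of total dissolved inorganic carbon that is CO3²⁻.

α₂ = 0.116

α₂ = 1 / (1 + [H⁺]/K2 + [H⁺]²/(K1K2)) = 1 / (1 + 10^+0.88 + 10^-1.26)
   = 1 / (1 + 7.5858 + 0.054954) = 1/8.6407 = 0.1157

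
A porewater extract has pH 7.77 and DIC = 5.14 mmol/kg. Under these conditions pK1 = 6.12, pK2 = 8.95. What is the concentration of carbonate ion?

[CO3²⁻] = 0.312 mmol/kg

α₂ = 1 / (1 + [H⁺]/K2 + [H⁺]²/(K1K2)) = 1 / (1 + 10^+1.18 + 10^-0.47)
   = 1 / (1 + 15.136 + 0.33884) = 1/16.474 = 0.06070
[CO3²⁻] = α₂ × DIC = 0.06070 × 5.14 = 0.312 mmol/kg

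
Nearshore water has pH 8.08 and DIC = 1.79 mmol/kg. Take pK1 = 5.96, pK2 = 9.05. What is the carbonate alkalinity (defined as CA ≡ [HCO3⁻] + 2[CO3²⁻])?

CA = 1.95 mmol/kg

CA = [HCO3⁻] + 2[CO3²⁻] = (α₁ + 2α₂)·DIC
At pH 8.08: [H⁺]/K1 = 10^-2.12 = 0.0075858, K2/[H⁺] = 10^-0.97 = 0.10715
α₁ = 1/(1 + 0.0075858 + 0.10715) = 1/1.1147 = 0.8971; α₂ = α₁·K2/[H⁺] = 0.09612
α₁ + 2α₂ = 1.0893
CA = 1.0893 × 1.79 = 1.95 mmol/kg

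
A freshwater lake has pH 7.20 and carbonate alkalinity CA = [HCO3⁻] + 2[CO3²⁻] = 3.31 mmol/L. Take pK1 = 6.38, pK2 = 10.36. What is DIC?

DIC = 3.81 mmol/L

CA = [HCO3⁻] + 2[CO3²⁻] = (α₁ + 2α₂)·DIC
At pH 7.20: [H⁺]/K1 = 10^-0.82 = 0.15136, K2/[H⁺] = 10^-3.16 = 0.00069183
α₁ = 1/(1 + 0.15136 + 0.00069183) = 1/1.1520 = 0.8680; α₂ = α₁·K2/[H⁺] = 0.0006005
α₁ + 2α₂ = 0.8692
DIC = CA / (α₁ + 2α₂) = 3.31 / 0.8692 = 3.81 mmol/L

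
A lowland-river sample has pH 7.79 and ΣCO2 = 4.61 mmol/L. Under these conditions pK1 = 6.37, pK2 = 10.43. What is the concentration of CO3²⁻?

α₂ = 1 / (1 + [H⁺]/K2 + [H⁺]²/(K1K2)) = 1 / (1 + 10^+2.64 + 10^+1.22)
   = 1 / (1 + 436.52 + 16.596) = 1/454.11 = 0.002202
[CO3²⁻] = α₂ × DIC = 0.002202 × 4.61 = 0.0102 mmol/L = 10.2 μmol/L

[CO3²⁻] = 10.2 μmol/L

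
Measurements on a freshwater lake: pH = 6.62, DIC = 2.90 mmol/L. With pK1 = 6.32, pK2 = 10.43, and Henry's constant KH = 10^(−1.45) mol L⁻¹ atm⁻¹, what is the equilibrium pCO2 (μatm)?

α₀ = 1 / (1 + K1/[H⁺] + K1K2/[H⁺]²) = 1 / (1 + 10^+0.30 + 10^-3.51)
   = 1 / (1 + 1.9953 + 0.00030903) = 1/2.9956 = 0.3338
[CO2*] = α₀ × DIC = 0.3338 × 2.90 = 0.9681 mmol/L
pCO2 = [CO2*]/KH = 9.681×10^-4 / 3.548×10^-2 = 2.73×10^4 μatm

pCO2 = 2.73×10^4 μatm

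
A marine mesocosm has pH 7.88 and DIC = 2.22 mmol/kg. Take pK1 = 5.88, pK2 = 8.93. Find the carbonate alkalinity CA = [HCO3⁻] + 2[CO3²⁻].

CA = [HCO3⁻] + 2[CO3²⁻] = (α₁ + 2α₂)·DIC
At pH 7.88: [H⁺]/K1 = 10^-2.00 = 0.010000, K2/[H⁺] = 10^-1.05 = 0.089125
α₁ = 1/(1 + 0.010000 + 0.089125) = 1/1.0991 = 0.9098; α₂ = α₁·K2/[H⁺] = 0.08109
α₁ + 2α₂ = 1.0720
CA = 1.0720 × 2.22 = 2.38 mmol/kg

CA = 2.38 mmol/kg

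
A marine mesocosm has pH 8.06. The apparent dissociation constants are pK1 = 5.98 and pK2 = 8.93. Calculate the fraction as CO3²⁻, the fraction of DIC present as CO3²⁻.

α₂ = 0.118

α₂ = 1 / (1 + [H⁺]/K2 + [H⁺]²/(K1K2)) = 1 / (1 + 10^+0.87 + 10^-1.21)
   = 1 / (1 + 7.4131 + 0.061660) = 1/8.4748 = 0.1180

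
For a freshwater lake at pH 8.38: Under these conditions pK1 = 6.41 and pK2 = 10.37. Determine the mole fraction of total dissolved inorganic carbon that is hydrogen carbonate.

α₁ = 0.979

α₁ = 1 / (1 + [H⁺]/K1 + K2/[H⁺]) = 1 / (1 + 10^-1.97 + 10^-1.99)
   = 1 / (1 + 0.010715 + 0.010233) = 1/1.0209 = 0.9795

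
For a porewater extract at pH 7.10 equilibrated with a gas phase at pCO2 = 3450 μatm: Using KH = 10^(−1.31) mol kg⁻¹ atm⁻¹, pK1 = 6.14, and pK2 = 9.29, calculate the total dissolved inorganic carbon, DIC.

[CO2*] = KH · pCO2 = 10^(−1.31) × 3450×10^-6 = 1.690×10^-4 mol/kg
α₀ = 1/(1 + K1/[H⁺] + K1K2/[H⁺]²) = 1/(1 + 10^+0.96 + 10^-1.23) = 0.09824
DIC = [CO2*]/α₀ = 1.690×10^-4 / 0.09824 = 1.72 mmol/kg

DIC = 1.72 mmol/kg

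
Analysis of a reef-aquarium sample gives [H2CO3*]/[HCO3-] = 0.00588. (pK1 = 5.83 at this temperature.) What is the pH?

pH = 8.06

From K1 = [H⁺][HCO3-]/[H2CO3*]:  pH = pK1 − log₁₀([H2CO3*]/[HCO3-])
log₁₀(0.00588) = -2.231
pH = 5.83 − (-2.231) = 8.06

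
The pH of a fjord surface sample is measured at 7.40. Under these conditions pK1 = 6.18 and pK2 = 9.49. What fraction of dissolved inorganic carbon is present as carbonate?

α₂ = 0.00761

α₂ = 1 / (1 + [H⁺]/K2 + [H⁺]²/(K1K2)) = 1 / (1 + 10^+2.09 + 10^+0.87)
   = 1 / (1 + 123.03 + 7.4131) = 1/131.44 = 0.007608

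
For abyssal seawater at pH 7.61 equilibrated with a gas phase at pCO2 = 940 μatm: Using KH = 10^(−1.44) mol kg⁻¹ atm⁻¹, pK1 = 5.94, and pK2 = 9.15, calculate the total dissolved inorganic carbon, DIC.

DIC = 1.68 mmol/kg

[CO2*] = KH · pCO2 = 10^(−1.44) × 940×10^-6 = 3.413×10^-5 mol/kg
α₀ = 1/(1 + K1/[H⁺] + K1K2/[H⁺]²) = 1/(1 + 10^+1.67 + 10^+0.13) = 0.02036
DIC = [CO2*]/α₀ = 3.413×10^-5 / 0.02036 = 1.68 mmol/kg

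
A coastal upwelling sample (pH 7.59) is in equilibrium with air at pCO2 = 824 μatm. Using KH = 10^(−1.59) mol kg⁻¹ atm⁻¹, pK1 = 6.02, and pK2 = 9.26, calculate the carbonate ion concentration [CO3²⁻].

[CO2*] = KH · pCO2 = 10^(−1.59) × 824×10^-6 = 2.118×10^-5 mol/kg
α₀ = 1/(1 + K1/[H⁺] + K1K2/[H⁺]²) = 1/(1 + 10^+1.57 + 10^-0.10) = 0.02568
DIC = [CO2*]/α₀ = 2.118×10^-5 / 0.02568 = 0.8249 mmol/kg
[CO3²⁻] = α₂·DIC; α₂ = 0.02039, so [CO3²⁻] = 0.02039 × 0.8249 = 0.0168 mmol/kg = 16.8 μmol/kg

[CO3²⁻] = 16.8 μmol/kg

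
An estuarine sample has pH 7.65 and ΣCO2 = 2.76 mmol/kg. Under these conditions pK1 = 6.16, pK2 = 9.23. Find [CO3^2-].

[CO3²⁻] = 0.0686 mmol/kg

α₂ = 1 / (1 + [H⁺]/K2 + [H⁺]²/(K1K2)) = 1 / (1 + 10^+1.58 + 10^+0.09)
   = 1 / (1 + 38.019 + 1.2303) = 1/40.249 = 0.02485
[CO3²⁻] = α₂ × DIC = 0.02485 × 2.76 = 0.0686 mmol/kg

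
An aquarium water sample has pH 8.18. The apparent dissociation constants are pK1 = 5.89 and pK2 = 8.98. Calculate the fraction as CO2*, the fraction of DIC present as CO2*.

α₀ = 0.00441

α₀ = 1 / (1 + K1/[H⁺] + K1K2/[H⁺]²) = 1 / (1 + 10^+2.29 + 10^+1.49)
   = 1 / (1 + 194.98 + 30.903) = 1/226.89 = 0.004407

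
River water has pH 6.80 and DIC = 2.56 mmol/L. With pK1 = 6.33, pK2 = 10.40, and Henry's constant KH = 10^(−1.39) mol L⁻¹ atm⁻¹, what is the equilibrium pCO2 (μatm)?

α₀ = 1 / (1 + K1/[H⁺] + K1K2/[H⁺]²) = 1 / (1 + 10^+0.47 + 10^-3.13)
   = 1 / (1 + 2.9512 + 0.00074131) = 1/3.9520 = 0.2530
[CO2*] = α₀ × DIC = 0.2530 × 2.56 = 0.6478 mmol/L
pCO2 = [CO2*]/KH = 6.478×10^-4 / 4.074×10^-2 = 1.59×10^4 μatm

pCO2 = 1.59×10^4 μatm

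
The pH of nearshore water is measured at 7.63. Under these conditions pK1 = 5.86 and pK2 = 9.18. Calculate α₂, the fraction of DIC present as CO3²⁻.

α₂ = 1 / (1 + [H⁺]/K2 + [H⁺]²/(K1K2)) = 1 / (1 + 10^+1.55 + 10^-0.22)
   = 1 / (1 + 35.481 + 0.60256) = 1/37.084 = 0.02697

α₂ = 0.0270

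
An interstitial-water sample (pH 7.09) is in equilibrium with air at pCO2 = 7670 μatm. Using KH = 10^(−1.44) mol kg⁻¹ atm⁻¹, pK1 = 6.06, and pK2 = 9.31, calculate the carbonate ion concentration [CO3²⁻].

[CO2*] = KH · pCO2 = 10^(−1.44) × 7670×10^-6 = 2.785×10^-4 mol/kg
α₀ = 1/(1 + K1/[H⁺] + K1K2/[H⁺]²) = 1/(1 + 10^+1.03 + 10^-1.19) = 0.08489
DIC = [CO2*]/α₀ = 2.785×10^-4 / 0.08489 = 3.280 mmol/kg
[CO3²⁻] = α₂·DIC; α₂ = 0.005481, so [CO3²⁻] = 0.005481 × 3.280 = 0.0180 mmol/kg = 18.0 μmol/kg

[CO3²⁻] = 18.0 μmol/kg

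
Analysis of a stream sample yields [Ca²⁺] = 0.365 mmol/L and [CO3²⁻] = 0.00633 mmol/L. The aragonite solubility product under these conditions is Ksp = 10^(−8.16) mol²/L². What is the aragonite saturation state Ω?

Ω = 0.334

Ksp = 10^(−8.16) = 6.918×10^-9
Ω = [Ca²⁺][CO3²⁻]/Ksp = (0.365×10^-3)(0.00633×10^-3) / 6.918×10^-9 = 0.334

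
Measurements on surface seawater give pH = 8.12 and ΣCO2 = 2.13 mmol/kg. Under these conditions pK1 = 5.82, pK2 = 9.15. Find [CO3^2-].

α₂ = 1 / (1 + [H⁺]/K2 + [H⁺]²/(K1K2)) = 1 / (1 + 10^+1.03 + 10^-1.27)
   = 1 / (1 + 10.715 + 0.053703) = 1/11.769 = 0.08497
[CO3²⁻] = α₂ × DIC = 0.08497 × 2.13 = 0.181 mmol/kg

[CO3²⁻] = 0.181 mmol/kg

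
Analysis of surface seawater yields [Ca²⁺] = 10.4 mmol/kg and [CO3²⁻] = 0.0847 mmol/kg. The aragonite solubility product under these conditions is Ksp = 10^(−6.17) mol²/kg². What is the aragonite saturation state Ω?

Ω = 1.30

Ksp = 10^(−6.17) = 6.761×10^-7
Ω = [Ca²⁺][CO3²⁻]/Ksp = (10.4×10^-3)(0.0847×10^-3) / 6.761×10^-7 = 1.30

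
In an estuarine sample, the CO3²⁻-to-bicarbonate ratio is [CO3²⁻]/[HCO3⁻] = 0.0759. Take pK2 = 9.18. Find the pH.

From K2 = [H⁺][CO3²⁻]/[HCO3⁻]:  pH = pK2 + log₁₀([CO3²⁻]/[HCO3⁻])
log₁₀(0.0759) = -1.120
pH = 9.18 + (-1.120) = 8.06

pH = 8.06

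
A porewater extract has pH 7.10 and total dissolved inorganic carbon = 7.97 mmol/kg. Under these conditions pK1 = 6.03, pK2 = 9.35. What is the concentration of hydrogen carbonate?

[HCO3⁻] = 7.31 mmol/kg

α₁ = 1 / (1 + [H⁺]/K1 + K2/[H⁺]) = 1 / (1 + 10^-1.07 + 10^-2.25)
   = 1 / (1 + 0.085114 + 0.0056234) = 1/1.0907 = 0.9168
[HCO3⁻] = α₁ × DIC = 0.9168 × 7.97 = 7.31 mmol/kg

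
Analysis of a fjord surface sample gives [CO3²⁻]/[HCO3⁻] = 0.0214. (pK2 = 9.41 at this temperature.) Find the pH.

pH = 7.74

From K2 = [H⁺][CO3²⁻]/[HCO3⁻]:  pH = pK2 + log₁₀([CO3²⁻]/[HCO3⁻])
log₁₀(0.0214) = -1.670
pH = 9.41 + (-1.670) = 7.74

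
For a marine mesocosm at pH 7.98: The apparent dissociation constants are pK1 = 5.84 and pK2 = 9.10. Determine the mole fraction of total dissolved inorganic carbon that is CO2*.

α₀ = 0.00669

α₀ = 1 / (1 + K1/[H⁺] + K1K2/[H⁺]²) = 1 / (1 + 10^+2.14 + 10^+1.02)
   = 1 / (1 + 138.04 + 10.471) = 1/149.51 = 0.006689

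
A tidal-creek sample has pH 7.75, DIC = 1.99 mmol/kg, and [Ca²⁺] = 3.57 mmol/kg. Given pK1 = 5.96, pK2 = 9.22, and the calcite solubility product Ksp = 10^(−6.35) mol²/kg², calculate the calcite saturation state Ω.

α₂ = 1 / (1 + [H⁺]/K2 + [H⁺]²/(K1K2)) = 1 / (1 + 10^+1.47 + 10^-0.32)
   = 1 / (1 + 29.512 + 0.47863) = 1/30.991 = 0.03227
[CO3²⁻] = α₂ × DIC = 0.03227 × 1.99 = 0.06421 mmol/kg
Ksp = 10^(−6.35) = 4.467×10^-7
Ω = [Ca²⁺][CO3²⁻]/Ksp = (3.57×10^-3)(6.421×10^-5) / 4.467×10^-7 = 0.513

Ω = 0.513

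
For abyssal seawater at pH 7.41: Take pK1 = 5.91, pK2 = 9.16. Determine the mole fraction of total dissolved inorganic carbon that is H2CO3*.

α₀ = 1 / (1 + K1/[H⁺] + K1K2/[H⁺]²) = 1 / (1 + 10^+1.50 + 10^-0.25)
   = 1 / (1 + 31.623 + 0.56234) = 1/33.185 = 0.03013

α₀ = 0.0301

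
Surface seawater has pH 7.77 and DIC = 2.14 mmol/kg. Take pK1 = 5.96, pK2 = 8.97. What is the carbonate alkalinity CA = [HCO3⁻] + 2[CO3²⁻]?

CA = [HCO3⁻] + 2[CO3²⁻] = (α₁ + 2α₂)·DIC
At pH 7.77: [H⁺]/K1 = 10^-1.81 = 0.015488, K2/[H⁺] = 10^-1.20 = 0.063096
α₁ = 1/(1 + 0.015488 + 0.063096) = 1/1.0786 = 0.9271; α₂ = α₁·K2/[H⁺] = 0.05850
α₁ + 2α₂ = 1.0441
CA = 1.0441 × 2.14 = 2.23 mmol/kg

CA = 2.23 mmol/kg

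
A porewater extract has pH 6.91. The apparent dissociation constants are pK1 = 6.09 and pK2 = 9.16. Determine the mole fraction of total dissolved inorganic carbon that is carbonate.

α₂ = 0.00486

α₂ = 1 / (1 + [H⁺]/K2 + [H⁺]²/(K1K2)) = 1 / (1 + 10^+2.25 + 10^+1.43)
   = 1 / (1 + 177.83 + 26.915) = 1/205.74 = 0.004860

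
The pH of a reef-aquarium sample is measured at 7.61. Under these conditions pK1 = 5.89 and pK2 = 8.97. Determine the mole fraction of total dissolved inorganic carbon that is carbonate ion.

α₂ = 1 / (1 + [H⁺]/K2 + [H⁺]²/(K1K2)) = 1 / (1 + 10^+1.36 + 10^-0.36)
   = 1 / (1 + 22.909 + 0.43652) = 1/24.345 = 0.04108

α₂ = 0.0411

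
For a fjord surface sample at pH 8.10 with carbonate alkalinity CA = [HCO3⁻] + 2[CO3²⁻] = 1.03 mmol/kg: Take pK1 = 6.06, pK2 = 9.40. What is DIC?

CA = [HCO3⁻] + 2[CO3²⁻] = (α₁ + 2α₂)·DIC
At pH 8.10: [H⁺]/K1 = 10^-2.04 = 0.0091201, K2/[H⁺] = 10^-1.30 = 0.050119
α₁ = 1/(1 + 0.0091201 + 0.050119) = 1/1.0592 = 0.9441; α₂ = α₁·K2/[H⁺] = 0.04732
α₁ + 2α₂ = 1.0387
DIC = CA / (α₁ + 2α₂) = 1.03 / 1.0387 = 0.992 mmol/kg

DIC = 0.992 mmol/kg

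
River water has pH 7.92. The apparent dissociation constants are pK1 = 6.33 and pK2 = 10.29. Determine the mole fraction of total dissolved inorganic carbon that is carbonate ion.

α₂ = 1 / (1 + [H⁺]/K2 + [H⁺]²/(K1K2)) = 1 / (1 + 10^+2.37 + 10^+0.78)
   = 1 / (1 + 234.42 + 6.0256) = 1/241.45 = 0.004142

α₂ = 0.00414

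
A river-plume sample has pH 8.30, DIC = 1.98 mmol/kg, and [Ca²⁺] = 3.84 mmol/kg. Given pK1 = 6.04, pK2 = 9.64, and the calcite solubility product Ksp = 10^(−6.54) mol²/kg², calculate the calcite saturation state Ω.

α₂ = 1 / (1 + [H⁺]/K2 + [H⁺]²/(K1K2)) = 1 / (1 + 10^+1.34 + 10^-0.92)
   = 1 / (1 + 21.878 + 0.12023) = 1/22.998 = 0.04348
[CO3²⁻] = α₂ × DIC = 0.04348 × 1.98 = 0.08610 mmol/kg
Ksp = 10^(−6.54) = 2.884×10^-7
Ω = [Ca²⁺][CO3²⁻]/Ksp = (3.84×10^-3)(8.610×10^-5) / 2.884×10^-7 = 1.15

Ω = 1.15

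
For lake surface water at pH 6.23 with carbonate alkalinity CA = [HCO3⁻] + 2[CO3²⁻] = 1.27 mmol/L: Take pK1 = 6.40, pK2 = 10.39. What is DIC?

CA = [HCO3⁻] + 2[CO3²⁻] = (α₁ + 2α₂)·DIC
At pH 6.23: [H⁺]/K1 = 10^0.17 = 1.4791, K2/[H⁺] = 10^-4.16 = 6.9183×10^-5
α₁ = 1/(1 + 1.4791 + 6.9183×10^-5) = 1/2.4792 = 0.4034; α₂ = α₁·K2/[H⁺] = 2.791×10^-5
α₁ + 2α₂ = 0.4034
DIC = CA / (α₁ + 2α₂) = 1.27 / 0.4034 = 3.15 mmol/L

DIC = 3.15 mmol/L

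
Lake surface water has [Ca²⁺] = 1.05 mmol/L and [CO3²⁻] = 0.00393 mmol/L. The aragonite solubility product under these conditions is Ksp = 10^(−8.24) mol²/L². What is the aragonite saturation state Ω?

Ω = 0.717

Ksp = 10^(−8.24) = 5.754×10^-9
Ω = [Ca²⁺][CO3²⁻]/Ksp = (1.05×10^-3)(0.00393×10^-3) / 5.754×10^-9 = 0.717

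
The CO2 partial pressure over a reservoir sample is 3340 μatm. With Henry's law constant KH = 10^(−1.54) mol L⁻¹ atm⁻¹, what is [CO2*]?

KH = 10^(−1.54) = 2.884×10^-2 mol L⁻¹ atm⁻¹
[CO2*] = KH · pCO2 = 2.884×10^-2 × 3340×10^-6 atm = 9.63×10^-5 mol/L

[CO2*] = 96.3 μmol/L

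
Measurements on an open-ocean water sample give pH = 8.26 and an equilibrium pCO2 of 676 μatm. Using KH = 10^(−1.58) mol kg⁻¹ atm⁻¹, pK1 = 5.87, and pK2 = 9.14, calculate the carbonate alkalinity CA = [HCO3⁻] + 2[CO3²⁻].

CA = 5.52 mmol/kg

[CO2*] = KH · pCO2 = 10^(−1.58) × 676×10^-6 = 1.778×10^-5 mol/kg
α₀ = 1/(1 + K1/[H⁺] + K1K2/[H⁺]²) = 1/(1 + 10^+2.39 + 10^+1.51) = 0.003586
DIC = [CO2*]/α₀ = 1.778×10^-5 / 0.003586 = 4.958 mmol/kg
CA = (α₁ + 2α₂)·DIC = (0.8804 + 2×0.1161) × 4.958 = 5.52 mmol/kg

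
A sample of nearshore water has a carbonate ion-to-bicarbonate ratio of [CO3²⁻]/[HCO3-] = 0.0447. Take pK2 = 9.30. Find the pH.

pH = 7.95

From K2 = [H⁺][CO3²⁻]/[HCO3-]:  pH = pK2 + log₁₀([CO3²⁻]/[HCO3-])
log₁₀(0.0447) = -1.350
pH = 9.30 + (-1.350) = 7.95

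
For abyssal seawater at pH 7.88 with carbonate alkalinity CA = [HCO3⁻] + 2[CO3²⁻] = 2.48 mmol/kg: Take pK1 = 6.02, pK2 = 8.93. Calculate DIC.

DIC = 2.32 mmol/kg

CA = [HCO3⁻] + 2[CO3²⁻] = (α₁ + 2α₂)·DIC
At pH 7.88: [H⁺]/K1 = 10^-1.86 = 0.013804, K2/[H⁺] = 10^-1.05 = 0.089125
α₁ = 1/(1 + 0.013804 + 0.089125) = 1/1.1029 = 0.9067; α₂ = α₁·K2/[H⁺] = 0.08081
α₁ + 2α₂ = 1.0683
DIC = CA / (α₁ + 2α₂) = 2.48 / 1.0683 = 2.32 mmol/kg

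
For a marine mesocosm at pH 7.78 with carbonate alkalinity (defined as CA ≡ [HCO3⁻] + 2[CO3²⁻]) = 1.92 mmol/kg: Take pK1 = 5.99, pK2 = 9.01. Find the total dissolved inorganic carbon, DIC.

DIC = 1.85 mmol/kg

CA = [HCO3⁻] + 2[CO3²⁻] = (α₁ + 2α₂)·DIC
At pH 7.78: [H⁺]/K1 = 10^-1.79 = 0.016218, K2/[H⁺] = 10^-1.23 = 0.058884
α₁ = 1/(1 + 0.016218 + 0.058884) = 1/1.0751 = 0.9301; α₂ = α₁·K2/[H⁺] = 0.05477
α₁ + 2α₂ = 1.0397
DIC = CA / (α₁ + 2α₂) = 1.92 / 1.0397 = 1.85 mmol/kg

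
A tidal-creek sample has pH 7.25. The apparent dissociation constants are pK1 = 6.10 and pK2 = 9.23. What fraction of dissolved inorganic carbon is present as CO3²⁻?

α₂ = 1 / (1 + [H⁺]/K2 + [H⁺]²/(K1K2)) = 1 / (1 + 10^+1.98 + 10^+0.83)
   = 1 / (1 + 95.499 + 6.7608) = 1/103.26 = 0.009684

α₂ = 0.00968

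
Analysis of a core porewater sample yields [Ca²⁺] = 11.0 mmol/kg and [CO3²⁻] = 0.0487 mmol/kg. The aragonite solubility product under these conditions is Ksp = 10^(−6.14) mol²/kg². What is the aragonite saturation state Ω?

Ω = 0.739

Ksp = 10^(−6.14) = 7.244×10^-7
Ω = [Ca²⁺][CO3²⁻]/Ksp = (11.0×10^-3)(0.0487×10^-3) / 7.244×10^-7 = 0.739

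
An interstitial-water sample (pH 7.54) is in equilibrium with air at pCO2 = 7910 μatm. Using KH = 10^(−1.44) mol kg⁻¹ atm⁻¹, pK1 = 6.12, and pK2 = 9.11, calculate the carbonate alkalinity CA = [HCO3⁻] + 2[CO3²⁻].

CA = 7.96 mmol/kg

[CO2*] = KH · pCO2 = 10^(−1.44) × 7910×10^-6 = 2.872×10^-4 mol/kg
α₀ = 1/(1 + K1/[H⁺] + K1K2/[H⁺]²) = 1/(1 + 10^+1.42 + 10^-0.15) = 0.03570
DIC = [CO2*]/α₀ = 2.872×10^-4 / 0.03570 = 8.045 mmol/kg
CA = (α₁ + 2α₂)·DIC = (0.9390 + 2×0.02527) × 8.045 = 7.96 mmol/kg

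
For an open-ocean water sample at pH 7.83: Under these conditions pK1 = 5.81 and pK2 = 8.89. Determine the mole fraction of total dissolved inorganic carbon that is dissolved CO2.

α₀ = 0.00871

α₀ = 1 / (1 + K1/[H⁺] + K1K2/[H⁺]²) = 1 / (1 + 10^+2.02 + 10^+0.96)
   = 1 / (1 + 104.71 + 9.1201) = 1/114.83 = 0.008708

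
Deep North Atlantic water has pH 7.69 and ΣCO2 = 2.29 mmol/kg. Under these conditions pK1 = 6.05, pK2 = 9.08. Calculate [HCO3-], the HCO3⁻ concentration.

α₁ = 1 / (1 + [H⁺]/K1 + K2/[H⁺]) = 1 / (1 + 10^-1.64 + 10^-1.39)
   = 1 / (1 + 0.022909 + 0.040738) = 1/1.0636 = 0.9402
[HCO3⁻] = α₁ × DIC = 0.9402 × 2.29 = 2.15 mmol/kg

[HCO3⁻] = 2.15 mmol/kg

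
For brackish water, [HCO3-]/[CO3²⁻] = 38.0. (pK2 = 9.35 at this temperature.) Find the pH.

From K2 = [H⁺][CO3²⁻]/[HCO3-]:  pH = pK2 − log₁₀([HCO3-]/[CO3²⁻])
log₁₀(38.0) = +1.580
pH = 9.35 − (+1.580) = 7.77

pH = 7.77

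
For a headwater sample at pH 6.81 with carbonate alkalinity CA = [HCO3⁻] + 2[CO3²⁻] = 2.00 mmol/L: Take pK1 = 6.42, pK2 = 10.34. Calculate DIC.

CA = [HCO3⁻] + 2[CO3²⁻] = (α₁ + 2α₂)·DIC
At pH 6.81: [H⁺]/K1 = 10^-0.39 = 0.40738, K2/[H⁺] = 10^-3.53 = 0.00029512
α₁ = 1/(1 + 0.40738 + 0.00029512) = 1/1.4077 = 0.7104; α₂ = α₁·K2/[H⁺] = 0.0002097
α₁ + 2α₂ = 0.7108
DIC = CA / (α₁ + 2α₂) = 2.00 / 0.7108 = 2.81 mmol/L

DIC = 2.81 mmol/L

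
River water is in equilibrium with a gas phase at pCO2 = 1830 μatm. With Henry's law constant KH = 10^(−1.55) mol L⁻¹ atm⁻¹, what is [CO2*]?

[CO2*] = 51.6 μmol/L

KH = 10^(−1.55) = 2.818×10^-2 mol L⁻¹ atm⁻¹
[CO2*] = KH · pCO2 = 2.818×10^-2 × 1830×10^-6 atm = 5.16×10^-5 mol/L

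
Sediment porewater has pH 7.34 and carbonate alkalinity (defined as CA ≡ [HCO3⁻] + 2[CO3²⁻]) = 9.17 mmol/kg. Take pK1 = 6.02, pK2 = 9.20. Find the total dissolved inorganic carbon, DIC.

CA = [HCO3⁻] + 2[CO3²⁻] = (α₁ + 2α₂)·DIC
At pH 7.34: [H⁺]/K1 = 10^-1.32 = 0.047863, K2/[H⁺] = 10^-1.86 = 0.013804
α₁ = 1/(1 + 0.047863 + 0.013804) = 1/1.0617 = 0.9419; α₂ = α₁·K2/[H⁺] = 0.01300
α₁ + 2α₂ = 0.9679
DIC = CA / (α₁ + 2α₂) = 9.17 / 0.9679 = 9.47 mmol/kg

DIC = 9.47 mmol/kg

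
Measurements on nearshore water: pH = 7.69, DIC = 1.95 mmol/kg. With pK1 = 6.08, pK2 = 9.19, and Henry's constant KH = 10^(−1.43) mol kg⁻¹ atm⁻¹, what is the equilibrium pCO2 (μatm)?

α₀ = 1 / (1 + K1/[H⁺] + K1K2/[H⁺]²) = 1 / (1 + 10^+1.61 + 10^+0.11)
   = 1 / (1 + 40.738 + 1.2882) = 1/43.026 = 0.02324
[CO2*] = α₀ × DIC = 0.02324 × 1.95 = 0.04532 mmol/kg
pCO2 = [CO2*]/KH = 4.532×10^-5 / 3.715×10^-2 = 1220 μatm

pCO2 = 1220 μatm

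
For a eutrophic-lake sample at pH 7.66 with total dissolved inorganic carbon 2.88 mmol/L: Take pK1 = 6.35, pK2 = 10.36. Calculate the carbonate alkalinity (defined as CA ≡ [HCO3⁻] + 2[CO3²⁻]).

CA = 2.75 mmol/L

CA = [HCO3⁻] + 2[CO3²⁻] = (α₁ + 2α₂)·DIC
At pH 7.66: [H⁺]/K1 = 10^-1.31 = 0.048978, K2/[H⁺] = 10^-2.70 = 0.0019953
α₁ = 1/(1 + 0.048978 + 0.0019953) = 1/1.0510 = 0.9515; α₂ = α₁·K2/[H⁺] = 0.001898
α₁ + 2α₂ = 0.9553
CA = 0.9553 × 2.88 = 2.75 mmol/L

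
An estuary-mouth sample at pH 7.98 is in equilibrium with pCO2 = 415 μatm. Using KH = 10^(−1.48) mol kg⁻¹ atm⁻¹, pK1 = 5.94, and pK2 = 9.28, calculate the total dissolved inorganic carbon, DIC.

[CO2*] = KH · pCO2 = 10^(−1.48) × 415×10^-6 = 1.374×10^-5 mol/kg
α₀ = 1/(1 + K1/[H⁺] + K1K2/[H⁺]²) = 1/(1 + 10^+2.04 + 10^+0.74) = 0.008610
DIC = [CO2*]/α₀ = 1.374×10^-5 / 0.008610 = 1.60 mmol/kg

DIC = 1.60 mmol/kg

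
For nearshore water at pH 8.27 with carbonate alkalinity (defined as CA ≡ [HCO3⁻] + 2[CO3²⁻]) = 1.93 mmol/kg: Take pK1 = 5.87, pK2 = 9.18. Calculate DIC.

CA = [HCO3⁻] + 2[CO3²⁻] = (α₁ + 2α₂)·DIC
At pH 8.27: [H⁺]/K1 = 10^-2.40 = 0.0039811, K2/[H⁺] = 10^-0.91 = 0.12303
α₁ = 1/(1 + 0.0039811 + 0.12303) = 1/1.1270 = 0.8873; α₂ = α₁·K2/[H⁺] = 0.1092
α₁ + 2α₂ = 1.1056
DIC = CA / (α₁ + 2α₂) = 1.93 / 1.1056 = 1.75 mmol/kg

DIC = 1.75 mmol/kg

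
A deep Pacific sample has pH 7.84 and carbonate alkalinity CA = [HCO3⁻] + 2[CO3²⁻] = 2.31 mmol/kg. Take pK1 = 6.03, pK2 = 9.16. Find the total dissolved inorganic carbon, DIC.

DIC = 2.24 mmol/kg

CA = [HCO3⁻] + 2[CO3²⁻] = (α₁ + 2α₂)·DIC
At pH 7.84: [H⁺]/K1 = 10^-1.81 = 0.015488, K2/[H⁺] = 10^-1.32 = 0.047863
α₁ = 1/(1 + 0.015488 + 0.047863) = 1/1.0634 = 0.9404; α₂ = α₁·K2/[H⁺] = 0.04501
α₁ + 2α₂ = 1.0304
DIC = CA / (α₁ + 2α₂) = 2.31 / 1.0304 = 2.24 mmol/kg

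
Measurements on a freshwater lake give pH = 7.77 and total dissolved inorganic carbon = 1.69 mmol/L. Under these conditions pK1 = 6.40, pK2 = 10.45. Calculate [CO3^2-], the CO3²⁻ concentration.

α₂ = 1 / (1 + [H⁺]/K2 + [H⁺]²/(K1K2)) = 1 / (1 + 10^+2.68 + 10^+1.31)
   = 1 / (1 + 478.63 + 20.417) = 1/500.05 = 0.002000
[CO3²⁻] = α₂ × DIC = 0.002000 × 1.69 = 0.00338 mmol/L = 3.38 μmol/L

[CO3²⁻] = 3.38 μmol/L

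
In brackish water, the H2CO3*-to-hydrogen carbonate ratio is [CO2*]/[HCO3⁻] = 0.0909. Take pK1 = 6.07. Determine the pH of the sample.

From K1 = [H⁺][HCO3⁻]/[CO2*]:  pH = pK1 − log₁₀([CO2*]/[HCO3⁻])
log₁₀(0.0909) = -1.041
pH = 6.07 − (-1.041) = 7.11

pH = 7.11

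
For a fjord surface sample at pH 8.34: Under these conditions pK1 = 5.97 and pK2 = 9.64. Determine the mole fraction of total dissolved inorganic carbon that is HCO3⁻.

α₁ = 0.948

α₁ = 1 / (1 + [H⁺]/K1 + K2/[H⁺]) = 1 / (1 + 10^-2.37 + 10^-1.30)
   = 1 / (1 + 0.0042658 + 0.050119) = 1/1.0544 = 0.9484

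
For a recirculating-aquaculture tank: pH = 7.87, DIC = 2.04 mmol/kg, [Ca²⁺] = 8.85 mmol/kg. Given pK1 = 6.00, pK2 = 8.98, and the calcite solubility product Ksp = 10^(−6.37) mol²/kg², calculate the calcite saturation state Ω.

Ω = 3.01

α₂ = 1 / (1 + [H⁺]/K2 + [H⁺]²/(K1K2)) = 1 / (1 + 10^+1.11 + 10^-0.76)
   = 1 / (1 + 12.882 + 0.17378) = 1/14.056 = 0.07114
[CO3²⁻] = α₂ × DIC = 0.07114 × 2.04 = 0.1451 mmol/kg
Ksp = 10^(−6.37) = 4.266×10^-7
Ω = [Ca²⁺][CO3²⁻]/Ksp = (8.85×10^-3)(1.451×10^-4) / 4.266×10^-7 = 3.01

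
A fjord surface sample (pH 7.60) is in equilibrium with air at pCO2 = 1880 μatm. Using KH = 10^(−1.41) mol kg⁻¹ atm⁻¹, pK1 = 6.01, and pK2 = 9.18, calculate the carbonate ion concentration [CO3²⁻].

[CO2*] = KH · pCO2 = 10^(−1.41) × 1880×10^-6 = 7.314×10^-5 mol/kg
α₀ = 1/(1 + K1/[H⁺] + K1K2/[H⁺]²) = 1/(1 + 10^+1.59 + 10^+0.01) = 0.02443
DIC = [CO2*]/α₀ = 7.314×10^-5 / 0.02443 = 2.993 mmol/kg
[CO3²⁻] = α₂·DIC; α₂ = 0.02500, so [CO3²⁻] = 0.02500 × 2.993 = 0.0748 mmol/kg

[CO3²⁻] = 0.0748 mmol/kg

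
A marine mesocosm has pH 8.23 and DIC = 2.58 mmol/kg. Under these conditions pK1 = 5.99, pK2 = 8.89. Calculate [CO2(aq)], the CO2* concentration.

[CO2*] = 12.1 μmol/kg

α₀ = 1 / (1 + K1/[H⁺] + K1K2/[H⁺]²) = 1 / (1 + 10^+2.24 + 10^+1.58)
   = 1 / (1 + 173.78 + 38.019) = 1/212.80 = 0.004699
[CO2*] = α₀ × DIC = 0.004699 × 2.58 = 0.0121 mmol/kg = 12.1 μmol/kg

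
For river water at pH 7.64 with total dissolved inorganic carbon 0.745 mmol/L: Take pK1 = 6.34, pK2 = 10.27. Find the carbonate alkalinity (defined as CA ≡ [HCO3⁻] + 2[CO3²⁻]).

CA = 0.711 mmol/L

CA = [HCO3⁻] + 2[CO3²⁻] = (α₁ + 2α₂)·DIC
At pH 7.64: [H⁺]/K1 = 10^-1.30 = 0.050119, K2/[H⁺] = 10^-2.63 = 0.0023442
α₁ = 1/(1 + 0.050119 + 0.0023442) = 1/1.0525 = 0.9502; α₂ = α₁·K2/[H⁺] = 0.002227
α₁ + 2α₂ = 0.9546
CA = 0.9546 × 0.745 = 0.711 mmol/L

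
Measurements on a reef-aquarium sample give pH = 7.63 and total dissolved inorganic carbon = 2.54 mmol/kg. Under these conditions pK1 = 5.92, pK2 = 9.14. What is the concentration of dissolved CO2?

[CO2*] = 0.0471 mmol/kg

α₀ = 1 / (1 + K1/[H⁺] + K1K2/[H⁺]²) = 1 / (1 + 10^+1.71 + 10^+0.20)
   = 1 / (1 + 51.286 + 1.5849) = 1/53.871 = 0.01856
[CO2*] = α₀ × DIC = 0.01856 × 2.54 = 0.0471 mmol/kg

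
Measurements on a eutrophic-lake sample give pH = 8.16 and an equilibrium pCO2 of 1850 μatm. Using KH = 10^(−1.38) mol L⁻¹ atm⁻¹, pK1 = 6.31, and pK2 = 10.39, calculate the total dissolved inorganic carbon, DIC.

DIC = 5.57 mmol/L

[CO2*] = KH · pCO2 = 10^(−1.38) × 1850×10^-6 = 7.712×10^-5 mol/L
α₀ = 1/(1 + K1/[H⁺] + K1K2/[H⁺]²) = 1/(1 + 10^+1.85 + 10^-0.38) = 0.01385
DIC = [CO2*]/α₀ = 7.712×10^-5 / 0.01385 = 5.57 mmol/L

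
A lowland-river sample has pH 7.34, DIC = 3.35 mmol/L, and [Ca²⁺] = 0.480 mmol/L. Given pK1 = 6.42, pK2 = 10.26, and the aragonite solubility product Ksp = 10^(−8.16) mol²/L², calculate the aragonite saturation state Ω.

Ω = 0.249

α₂ = 1 / (1 + [H⁺]/K2 + [H⁺]²/(K1K2)) = 1 / (1 + 10^+2.92 + 10^+2.00)
   = 1 / (1 + 831.76 + 100.00) = 1/932.76 = 0.001072
[CO3²⁻] = α₂ × DIC = 0.001072 × 3.35 = 0.003591 mmol/L = 3.591 μmol/L
Ksp = 10^(−8.16) = 6.918×10^-9
Ω = [Ca²⁺][CO3²⁻]/Ksp = (0.480×10^-3)(3.591×10^-6) / 6.918×10^-9 = 0.249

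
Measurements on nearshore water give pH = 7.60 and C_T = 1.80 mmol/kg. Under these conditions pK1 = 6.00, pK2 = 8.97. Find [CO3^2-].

[CO3²⁻] = 0.0719 mmol/kg

α₂ = 1 / (1 + [H⁺]/K2 + [H⁺]²/(K1K2)) = 1 / (1 + 10^+1.37 + 10^-0.23)
   = 1 / (1 + 23.442 + 0.58884) = 1/25.031 = 0.03995
[CO3²⁻] = α₂ × DIC = 0.03995 × 1.80 = 0.0719 mmol/kg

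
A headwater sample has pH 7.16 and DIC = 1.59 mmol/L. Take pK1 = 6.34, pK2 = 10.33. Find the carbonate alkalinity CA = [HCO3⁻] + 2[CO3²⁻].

CA = 1.38 mmol/L

CA = [HCO3⁻] + 2[CO3²⁻] = (α₁ + 2α₂)·DIC
At pH 7.16: [H⁺]/K1 = 10^-0.82 = 0.15136, K2/[H⁺] = 10^-3.17 = 0.00067608
α₁ = 1/(1 + 0.15136 + 0.00067608) = 1/1.1520 = 0.8680; α₂ = α₁·K2/[H⁺] = 0.0005869
α₁ + 2α₂ = 0.8692
CA = 0.8692 × 1.59 = 1.38 mmol/L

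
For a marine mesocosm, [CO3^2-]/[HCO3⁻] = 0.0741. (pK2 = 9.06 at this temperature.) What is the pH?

From K2 = [H⁺][CO3^2-]/[HCO3⁻]:  pH = pK2 + log₁₀([CO3^2-]/[HCO3⁻])
log₁₀(0.0741) = -1.130
pH = 9.06 + (-1.130) = 7.93

pH = 7.93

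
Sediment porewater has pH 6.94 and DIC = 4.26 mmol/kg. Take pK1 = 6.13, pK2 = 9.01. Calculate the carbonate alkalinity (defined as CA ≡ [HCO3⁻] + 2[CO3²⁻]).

CA = [HCO3⁻] + 2[CO3²⁻] = (α₁ + 2α₂)·DIC
At pH 6.94: [H⁺]/K1 = 10^-0.81 = 0.15488, K2/[H⁺] = 10^-2.07 = 0.0085114
α₁ = 1/(1 + 0.15488 + 0.0085114) = 1/1.1634 = 0.8596; α₂ = α₁·K2/[H⁺] = 0.007316
α₁ + 2α₂ = 0.8742
CA = 0.8742 × 4.26 = 3.72 mmol/kg

CA = 3.72 mmol/kg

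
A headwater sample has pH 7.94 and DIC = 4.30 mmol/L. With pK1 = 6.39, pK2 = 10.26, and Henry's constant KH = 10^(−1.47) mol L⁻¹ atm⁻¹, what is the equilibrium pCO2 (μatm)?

pCO2 = 3460 μatm

α₀ = 1 / (1 + K1/[H⁺] + K1K2/[H⁺]²) = 1 / (1 + 10^+1.55 + 10^-0.77)
   = 1 / (1 + 35.481 + 0.16982) = 1/36.651 = 0.02728
[CO2*] = α₀ × DIC = 0.02728 × 4.30 = 0.1173 mmol/L
pCO2 = [CO2*]/KH = 1.173×10^-4 / 3.388×10^-2 = 3460 μatm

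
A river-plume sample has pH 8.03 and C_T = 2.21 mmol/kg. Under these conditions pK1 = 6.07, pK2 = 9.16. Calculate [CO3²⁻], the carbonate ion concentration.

α₂ = 1 / (1 + [H⁺]/K2 + [H⁺]²/(K1K2)) = 1 / (1 + 10^+1.13 + 10^-0.83)
   = 1 / (1 + 13.490 + 0.14791) = 1/14.638 = 0.06832
[CO3²⁻] = α₂ × DIC = 0.06832 × 2.21 = 0.151 mmol/kg

[CO3²⁻] = 0.151 mmol/kg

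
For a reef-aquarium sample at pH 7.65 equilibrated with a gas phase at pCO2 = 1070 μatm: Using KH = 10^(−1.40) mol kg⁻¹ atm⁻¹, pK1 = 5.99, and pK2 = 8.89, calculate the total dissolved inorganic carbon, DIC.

[CO2*] = KH · pCO2 = 10^(−1.40) × 1070×10^-6 = 4.260×10^-5 mol/kg
α₀ = 1/(1 + K1/[H⁺] + K1K2/[H⁺]²) = 1/(1 + 10^+1.66 + 10^+0.42) = 0.02027
DIC = [CO2*]/α₀ = 4.260×10^-5 / 0.02027 = 2.10 mmol/kg

DIC = 2.10 mmol/kg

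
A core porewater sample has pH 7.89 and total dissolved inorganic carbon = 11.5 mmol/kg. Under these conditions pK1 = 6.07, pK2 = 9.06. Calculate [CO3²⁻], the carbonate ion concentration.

[CO3²⁻] = 0.718 mmol/kg

α₂ = 1 / (1 + [H⁺]/K2 + [H⁺]²/(K1K2)) = 1 / (1 + 10^+1.17 + 10^-0.65)
   = 1 / (1 + 14.791 + 0.22387) = 1/16.015 = 0.06244
[CO3²⁻] = α₂ × DIC = 0.06244 × 11.5 = 0.718 mmol/kg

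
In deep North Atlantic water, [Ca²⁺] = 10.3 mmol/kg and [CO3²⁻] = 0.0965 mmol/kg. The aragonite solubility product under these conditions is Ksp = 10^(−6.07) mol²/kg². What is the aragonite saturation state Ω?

Ω = 1.17

Ksp = 10^(−6.07) = 8.511×10^-7
Ω = [Ca²⁺][CO3²⁻]/Ksp = (10.3×10^-3)(0.0965×10^-3) / 8.511×10^-7 = 1.17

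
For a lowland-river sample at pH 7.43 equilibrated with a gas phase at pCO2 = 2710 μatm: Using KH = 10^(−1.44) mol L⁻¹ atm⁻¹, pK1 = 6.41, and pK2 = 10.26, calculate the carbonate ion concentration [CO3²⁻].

[CO2*] = KH · pCO2 = 10^(−1.44) × 2710×10^-6 = 9.839×10^-5 mol/L
α₀ = 1/(1 + K1/[H⁺] + K1K2/[H⁺]²) = 1/(1 + 10^+1.02 + 10^-1.81) = 0.08706
DIC = [CO2*]/α₀ = 9.839×10^-5 / 0.08706 = 1.130 mmol/L
[CO3²⁻] = α₂·DIC; α₂ = 0.001348, so [CO3²⁻] = 0.001348 × 1.130 = 0.00152 mmol/L = 1.52 μmol/L

[CO3²⁻] = 1.52 μmol/L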